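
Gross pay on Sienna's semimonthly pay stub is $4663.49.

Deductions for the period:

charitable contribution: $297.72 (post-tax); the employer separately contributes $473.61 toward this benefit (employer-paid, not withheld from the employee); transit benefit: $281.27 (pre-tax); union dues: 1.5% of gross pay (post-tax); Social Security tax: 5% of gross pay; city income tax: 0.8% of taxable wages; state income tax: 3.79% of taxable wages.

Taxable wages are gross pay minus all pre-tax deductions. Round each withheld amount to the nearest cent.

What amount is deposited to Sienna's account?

$3580.23

Transit benefit: $281.27
Taxable wages = $4663.49 − $281.27 = $4382.22
State income tax: $4382.22 × 0.0379 = $166.09
City income tax: $4382.22 × 0.008 = $35.06
Social Security tax: $4663.49 × 0.05 = $233.17
Union dues: $4663.49 × 0.015 = $69.95
Charitable contribution: $297.72
(Employer's $473.61 toward charitable contribution is not withheld from the employee.)
Total deductions = $281.27 + $166.09 + $35.06 + $233.17 + $69.95 + $297.72 = $1083.26
Net pay = $4663.49 − $1083.26 = $3580.23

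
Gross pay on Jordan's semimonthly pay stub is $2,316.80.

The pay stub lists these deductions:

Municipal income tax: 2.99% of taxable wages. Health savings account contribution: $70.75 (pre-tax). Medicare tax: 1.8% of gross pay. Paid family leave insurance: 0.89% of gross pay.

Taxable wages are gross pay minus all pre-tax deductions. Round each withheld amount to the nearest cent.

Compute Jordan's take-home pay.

Health savings account contribution: $70.75
Taxable wages = $2,316.80 − $70.75 = $2,246.05
Municipal income tax: $2,246.05 × 0.0299 = $67.16
Medicare tax: $2,316.80 × 0.018 = $41.70
Paid family leave insurance: $2,316.80 × 0.0089 = $20.62
Total deductions = $70.75 + $67.16 + $41.70 + $20.62 = $200.23
Net pay = $2,316.80 − $200.23 = $2,116.57

$2,116.57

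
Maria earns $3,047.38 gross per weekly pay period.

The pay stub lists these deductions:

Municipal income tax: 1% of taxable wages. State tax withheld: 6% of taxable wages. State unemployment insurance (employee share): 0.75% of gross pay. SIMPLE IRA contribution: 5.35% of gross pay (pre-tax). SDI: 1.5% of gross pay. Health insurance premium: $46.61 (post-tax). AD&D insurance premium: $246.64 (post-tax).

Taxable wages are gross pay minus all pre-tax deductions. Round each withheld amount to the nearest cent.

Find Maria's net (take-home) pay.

$2,320.63

SIMPLE IRA contribution: $3,047.38 × 0.0535 = $163.03
Taxable wages = $3,047.38 − $163.03 = $2,884.35
Municipal income tax: $2,884.35 × 0.01 = $28.84
State tax withheld: $2,884.35 × 0.06 = $173.06
State unemployment insurance (employee share): $3,047.38 × 0.0075 = $22.86
SDI: $3,047.38 × 0.015 = $45.71
Health insurance premium: $46.61
AD&D insurance premium: $246.64
Total deductions = $163.03 + $28.84 + $173.06 + $22.86 + $45.71 + $46.61 + $246.64 = $726.75
Net pay = $3,047.38 − $726.75 = $2,320.63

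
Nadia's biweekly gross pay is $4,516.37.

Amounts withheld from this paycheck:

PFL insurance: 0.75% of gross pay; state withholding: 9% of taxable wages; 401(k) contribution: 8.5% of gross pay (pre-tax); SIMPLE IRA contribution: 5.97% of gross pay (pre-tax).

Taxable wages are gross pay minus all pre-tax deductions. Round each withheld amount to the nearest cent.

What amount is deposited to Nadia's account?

$3,481.32

401(k) contribution: $4,516.37 × 0.085 = $383.89
SIMPLE IRA contribution: $4,516.37 × 0.0597 = $269.63
Pre-tax total = $383.89 + $269.63 = $653.52
Taxable wages = $4,516.37 − $653.52 = $3,862.85
State withholding: $3,862.85 × 0.09 = $347.66
PFL insurance: $4,516.37 × 0.0075 = $33.87
Total deductions = $383.89 + $269.63 + $347.66 + $33.87 = $1,035.05
Net pay = $4,516.37 − $1,035.05 = $3,481.32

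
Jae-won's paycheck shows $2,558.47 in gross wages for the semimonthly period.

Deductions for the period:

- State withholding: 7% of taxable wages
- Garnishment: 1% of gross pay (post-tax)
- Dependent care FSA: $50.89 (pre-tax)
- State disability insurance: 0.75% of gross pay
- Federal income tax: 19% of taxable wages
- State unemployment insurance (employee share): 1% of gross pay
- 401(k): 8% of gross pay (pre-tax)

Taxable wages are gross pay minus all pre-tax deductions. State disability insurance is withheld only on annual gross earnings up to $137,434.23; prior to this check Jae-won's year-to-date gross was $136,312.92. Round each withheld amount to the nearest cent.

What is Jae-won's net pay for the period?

$1,644.58

Dependent care FSA: $50.89
401(k): $2,558.47 × 0.08 = $204.68
Pre-tax total = $50.89 + $204.68 = $255.57
Taxable wages = $2,558.47 − $255.57 = $2,302.90
Federal income tax: $2,302.90 × 0.19 = $437.55
State withholding: $2,302.90 × 0.07 = $161.20
State unemployment insurance (employee share): $2,558.47 × 0.01 = $25.58
State disability insurance: only $137,434.23 − $136,312.92 = $1,121.31 of this check is subject → $1,121.31 × 0.0075 = $8.41
Garnishment: $2,558.47 × 0.01 = $25.58
Total deductions = $50.89 + $204.68 + $437.55 + $161.20 + $25.58 + $8.41 + $25.58 = $913.89
Net pay = $2,558.47 − $913.89 = $1,644.58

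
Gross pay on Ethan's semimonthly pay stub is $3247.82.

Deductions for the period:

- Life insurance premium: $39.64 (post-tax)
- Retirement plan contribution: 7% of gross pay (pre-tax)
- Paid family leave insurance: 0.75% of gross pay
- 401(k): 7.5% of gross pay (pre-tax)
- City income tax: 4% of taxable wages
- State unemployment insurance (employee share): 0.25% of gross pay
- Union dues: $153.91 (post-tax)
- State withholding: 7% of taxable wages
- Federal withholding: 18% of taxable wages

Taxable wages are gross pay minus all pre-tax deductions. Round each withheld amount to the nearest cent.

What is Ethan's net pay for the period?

Retirement plan contribution: $3247.82 × 0.07 = $227.35
401(k): $3247.82 × 0.075 = $243.59
Pre-tax total = $227.35 + $243.59 = $470.94
Taxable wages = $3247.82 − $470.94 = $2776.88
City income tax: $2776.88 × 0.04 = $111.08
Federal withholding: $2776.88 × 0.18 = $499.84
State withholding: $2776.88 × 0.07 = $194.38
State unemployment insurance (employee share): $3247.82 × 0.0025 = $8.12
Paid family leave insurance: $3247.82 × 0.0075 = $24.36
Life insurance premium: $39.64
Union dues: $153.91
Total deductions = $227.35 + $243.59 + $111.08 + $499.84 + $194.38 + $8.12 + $24.36 + $39.64 + $153.91 = $1502.27
Net pay = $3247.82 − $1502.27 = $1745.55

$1745.55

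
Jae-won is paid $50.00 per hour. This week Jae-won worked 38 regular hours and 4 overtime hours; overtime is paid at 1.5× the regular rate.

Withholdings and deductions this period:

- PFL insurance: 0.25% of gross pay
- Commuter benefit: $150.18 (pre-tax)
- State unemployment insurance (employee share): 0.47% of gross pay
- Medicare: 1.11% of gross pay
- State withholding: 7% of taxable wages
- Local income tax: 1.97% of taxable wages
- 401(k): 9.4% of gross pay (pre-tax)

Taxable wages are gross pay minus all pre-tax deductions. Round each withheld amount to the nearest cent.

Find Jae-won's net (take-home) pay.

$1637.44

Regular pay: 38 × $50.00 = $1900.00
Overtime pay: 4 × $50.00 × 1.5 = $300.00
Gross pay = $1900.00 + $300.00 = $2200.00
401(k): $2200.00 × 0.094 = $206.80
Commuter benefit: $150.18
Pre-tax total = $206.80 + $150.18 = $356.98
Taxable wages = $2200.00 − $356.98 = $1843.02
State withholding: $1843.02 × 0.07 = $129.01
Local income tax: $1843.02 × 0.0197 = $36.31
Medicare: $2200.00 × 0.0111 = $24.42
PFL insurance: $2200.00 × 0.0025 = $5.50
State unemployment insurance (employee share): $2200.00 × 0.0047 = $10.34
Total deductions = $206.80 + $150.18 + $129.01 + $36.31 + $24.42 + $5.50 + $10.34 = $562.56
Net pay = $2200.00 − $562.56 = $1637.44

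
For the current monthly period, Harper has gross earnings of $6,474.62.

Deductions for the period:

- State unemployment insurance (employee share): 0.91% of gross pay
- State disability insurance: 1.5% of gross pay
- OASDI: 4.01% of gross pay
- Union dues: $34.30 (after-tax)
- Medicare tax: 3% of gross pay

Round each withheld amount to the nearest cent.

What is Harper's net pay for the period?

OASDI: $6,474.62 × 0.0401 = $259.63
State unemployment insurance (employee share): $6,474.62 × 0.0091 = $58.92
Medicare tax: $6,474.62 × 0.03 = $194.24
State disability insurance: $6,474.62 × 0.015 = $97.12
Union dues: $34.30
Total deductions = $259.63 + $58.92 + $194.24 + $97.12 + $34.30 = $644.21
Net pay = $6,474.62 − $644.21 = $5,830.41

$5,830.41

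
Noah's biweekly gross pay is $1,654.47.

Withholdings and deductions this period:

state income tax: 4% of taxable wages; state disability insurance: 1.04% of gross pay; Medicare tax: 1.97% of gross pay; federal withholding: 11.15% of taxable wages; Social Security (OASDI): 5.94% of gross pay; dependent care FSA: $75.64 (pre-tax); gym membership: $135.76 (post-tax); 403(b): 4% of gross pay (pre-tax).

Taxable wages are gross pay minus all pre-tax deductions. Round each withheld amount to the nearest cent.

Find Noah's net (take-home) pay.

$999.64

Dependent care FSA: $75.64
403(b): $1,654.47 × 0.04 = $66.18
Pre-tax total = $75.64 + $66.18 = $141.82
Taxable wages = $1,654.47 − $141.82 = $1,512.65
Federal withholding: $1,512.65 × 0.1115 = $168.66
State income tax: $1,512.65 × 0.04 = $60.51
State disability insurance: $1,654.47 × 0.0104 = $17.21
Medicare tax: $1,654.47 × 0.0197 = $32.59
Social Security (OASDI): $1,654.47 × 0.0594 = $98.28
Gym membership: $135.76
Total deductions = $75.64 + $66.18 + $168.66 + $60.51 + $17.21 + $32.59 + $98.28 + $135.76 = $654.83
Net pay = $1,654.47 − $654.83 = $999.64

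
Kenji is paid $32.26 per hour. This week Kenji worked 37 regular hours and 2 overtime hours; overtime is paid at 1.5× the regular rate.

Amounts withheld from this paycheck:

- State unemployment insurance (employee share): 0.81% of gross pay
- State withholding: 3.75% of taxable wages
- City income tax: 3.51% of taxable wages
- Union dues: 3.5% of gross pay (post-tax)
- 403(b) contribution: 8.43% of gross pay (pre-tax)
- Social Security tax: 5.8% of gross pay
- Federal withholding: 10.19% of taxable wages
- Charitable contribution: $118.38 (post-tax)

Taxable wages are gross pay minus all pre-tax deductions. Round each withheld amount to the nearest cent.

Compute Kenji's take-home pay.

$726.60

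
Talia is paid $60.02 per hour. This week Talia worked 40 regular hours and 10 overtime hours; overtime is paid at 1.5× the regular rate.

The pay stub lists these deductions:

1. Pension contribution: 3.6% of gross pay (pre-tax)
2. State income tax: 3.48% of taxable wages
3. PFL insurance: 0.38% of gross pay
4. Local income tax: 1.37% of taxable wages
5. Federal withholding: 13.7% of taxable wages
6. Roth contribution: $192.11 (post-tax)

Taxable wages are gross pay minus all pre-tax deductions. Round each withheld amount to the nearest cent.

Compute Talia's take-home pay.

Regular pay: 40 × $60.02 = $2,400.80
Overtime pay: 10 × $60.02 × 1.5 = $900.30
Gross pay = $2,400.80 + $900.30 = $3,301.10
Pension contribution: $3,301.10 × 0.036 = $118.84
Taxable wages = $3,301.10 − $118.84 = $3,182.26
Federal withholding: $3,182.26 × 0.137 = $435.97
State income tax: $3,182.26 × 0.0348 = $110.74
Local income tax: $3,182.26 × 0.0137 = $43.60
PFL insurance: $3,301.10 × 0.0038 = $12.54
Roth contribution: $192.11
Total deductions = $118.84 + $435.97 + $110.74 + $43.60 + $12.54 + $192.11 = $913.80
Net pay = $3,301.10 − $913.80 = $2,387.30

$2,387.30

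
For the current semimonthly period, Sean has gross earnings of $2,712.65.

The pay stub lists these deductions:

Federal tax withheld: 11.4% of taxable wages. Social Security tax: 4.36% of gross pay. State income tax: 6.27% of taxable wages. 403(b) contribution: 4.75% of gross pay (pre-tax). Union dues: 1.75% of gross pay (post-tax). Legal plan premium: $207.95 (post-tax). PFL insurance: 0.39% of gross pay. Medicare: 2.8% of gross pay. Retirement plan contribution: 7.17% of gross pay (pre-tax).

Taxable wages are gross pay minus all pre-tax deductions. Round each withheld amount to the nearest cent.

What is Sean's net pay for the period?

Retirement plan contribution: $2,712.65 × 0.0717 = $194.50
403(b) contribution: $2,712.65 × 0.0475 = $128.85
Pre-tax total = $194.50 + $128.85 = $323.35
Taxable wages = $2,712.65 − $323.35 = $2,389.30
State income tax: $2,389.30 × 0.0627 = $149.81
Federal tax withheld: $2,389.30 × 0.114 = $272.38
Medicare: $2,712.65 × 0.028 = $75.95
PFL insurance: $2,712.65 × 0.0039 = $10.58
Social Security tax: $2,712.65 × 0.0436 = $118.27
Union dues: $2,712.65 × 0.0175 = $47.47
Legal plan premium: $207.95
Total deductions = $194.50 + $128.85 + $149.81 + $272.38 + $75.95 + $10.58 + $118.27 + $47.47 + $207.95 = $1,205.76
Net pay = $2,712.65 − $1,205.76 = $1,506.89

$1,506.89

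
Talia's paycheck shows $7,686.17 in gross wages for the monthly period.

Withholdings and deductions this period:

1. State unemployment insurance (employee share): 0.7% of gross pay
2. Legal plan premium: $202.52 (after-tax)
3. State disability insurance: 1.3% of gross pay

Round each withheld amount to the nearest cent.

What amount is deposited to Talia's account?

State disability insurance: $7,686.17 × 0.013 = $99.92
State unemployment insurance (employee share): $7,686.17 × 0.007 = $53.80
Legal plan premium: $202.52
Total deductions = $99.92 + $53.80 + $202.52 = $356.24
Net pay = $7,686.17 − $356.24 = $7,329.93

$7,329.93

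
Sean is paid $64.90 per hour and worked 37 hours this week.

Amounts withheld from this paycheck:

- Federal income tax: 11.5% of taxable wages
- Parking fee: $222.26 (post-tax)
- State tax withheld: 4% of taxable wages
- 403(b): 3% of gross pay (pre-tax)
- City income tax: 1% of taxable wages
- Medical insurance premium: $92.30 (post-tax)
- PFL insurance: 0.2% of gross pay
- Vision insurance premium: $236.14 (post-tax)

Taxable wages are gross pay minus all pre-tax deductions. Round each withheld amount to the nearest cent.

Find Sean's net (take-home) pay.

Gross pay: 37 × $64.90 = $2401.30
403(b): $2401.30 × 0.03 = $72.04
Taxable wages = $2401.30 − $72.04 = $2329.26
City income tax: $2329.26 × 0.01 = $23.29
State tax withheld: $2329.26 × 0.04 = $93.17
Federal income tax: $2329.26 × 0.115 = $267.86
PFL insurance: $2401.30 × 0.002 = $4.80
Medical insurance premium: $92.30
Parking fee: $222.26
Vision insurance premium: $236.14
Total deductions = $72.04 + $23.29 + $93.17 + $267.86 + $4.80 + $92.30 + $222.26 + $236.14 = $1011.86
Net pay = $2401.30 − $1011.86 = $1389.44

$1389.44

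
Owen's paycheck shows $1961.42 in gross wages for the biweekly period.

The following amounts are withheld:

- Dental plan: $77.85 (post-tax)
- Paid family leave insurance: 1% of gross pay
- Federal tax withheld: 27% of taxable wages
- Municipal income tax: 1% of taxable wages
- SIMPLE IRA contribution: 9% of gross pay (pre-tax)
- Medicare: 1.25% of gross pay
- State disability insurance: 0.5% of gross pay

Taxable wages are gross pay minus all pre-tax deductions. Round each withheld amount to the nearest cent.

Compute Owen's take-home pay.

SIMPLE IRA contribution: $1961.42 × 0.09 = $176.53
Taxable wages = $1961.42 − $176.53 = $1784.89
Municipal income tax: $1784.89 × 0.01 = $17.85
Federal tax withheld: $1784.89 × 0.27 = $481.92
Medicare: $1961.42 × 0.0125 = $24.52
State disability insurance: $1961.42 × 0.005 = $9.81
Paid family leave insurance: $1961.42 × 0.01 = $19.61
Dental plan: $77.85
Total deductions = $176.53 + $17.85 + $481.92 + $24.52 + $9.81 + $19.61 + $77.85 = $808.09
Net pay = $1961.42 − $808.09 = $1153.33

$1153.33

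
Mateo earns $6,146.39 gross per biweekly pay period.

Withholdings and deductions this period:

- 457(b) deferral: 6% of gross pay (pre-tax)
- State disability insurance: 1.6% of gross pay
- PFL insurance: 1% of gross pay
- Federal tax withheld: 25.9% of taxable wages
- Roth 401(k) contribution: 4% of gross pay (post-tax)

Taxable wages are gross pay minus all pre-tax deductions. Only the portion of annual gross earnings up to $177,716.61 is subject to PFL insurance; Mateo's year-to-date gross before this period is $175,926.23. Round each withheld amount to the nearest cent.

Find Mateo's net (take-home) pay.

$3,919.11

457(b) deferral: $6,146.39 × 0.06 = $368.78
Taxable wages = $6,146.39 − $368.78 = $5,777.61
Federal tax withheld: $5,777.61 × 0.259 = $1,496.40
State disability insurance: $6,146.39 × 0.016 = $98.34
PFL insurance: only $177,716.61 − $175,926.23 = $1,790.38 of this check is subject → $1,790.38 × 0.01 = $17.90
Roth 401(k) contribution: $6,146.39 × 0.04 = $245.86
Total deductions = $368.78 + $1,496.40 + $98.34 + $17.90 + $245.86 = $2,227.28
Net pay = $6,146.39 − $2,227.28 = $3,919.11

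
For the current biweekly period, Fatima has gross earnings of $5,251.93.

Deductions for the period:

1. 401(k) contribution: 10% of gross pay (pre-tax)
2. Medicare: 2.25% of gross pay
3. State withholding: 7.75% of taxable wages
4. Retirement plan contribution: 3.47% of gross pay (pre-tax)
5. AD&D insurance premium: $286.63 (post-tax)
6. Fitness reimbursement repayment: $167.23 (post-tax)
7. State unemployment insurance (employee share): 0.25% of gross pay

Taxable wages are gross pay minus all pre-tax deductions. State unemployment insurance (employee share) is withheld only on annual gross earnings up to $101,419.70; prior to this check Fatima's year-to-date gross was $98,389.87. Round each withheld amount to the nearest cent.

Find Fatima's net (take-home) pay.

$3,612.70

401(k) contribution: $5,251.93 × 0.1 = $525.19
Retirement plan contribution: $5,251.93 × 0.0347 = $182.24
Pre-tax total = $525.19 + $182.24 = $707.43
Taxable wages = $5,251.93 − $707.43 = $4,544.50
State withholding: $4,544.50 × 0.0775 = $352.20
State unemployment insurance (employee share): only $101,419.70 − $98,389.87 = $3,029.83 of this check is subject → $3,029.83 × 0.0025 = $7.57
Medicare: $5,251.93 × 0.0225 = $118.17
AD&D insurance premium: $286.63
Fitness reimbursement repayment: $167.23
Total deductions = $525.19 + $182.24 + $352.20 + $7.57 + $118.17 + $286.63 + $167.23 = $1,639.23
Net pay = $5,251.93 − $1,639.23 = $3,612.70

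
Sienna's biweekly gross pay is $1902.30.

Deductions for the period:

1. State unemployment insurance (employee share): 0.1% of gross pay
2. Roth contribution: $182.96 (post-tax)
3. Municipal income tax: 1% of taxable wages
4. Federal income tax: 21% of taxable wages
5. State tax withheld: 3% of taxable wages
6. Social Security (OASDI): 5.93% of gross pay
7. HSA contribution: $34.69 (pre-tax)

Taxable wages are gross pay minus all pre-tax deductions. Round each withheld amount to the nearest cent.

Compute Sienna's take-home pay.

$1103.03

HSA contribution: $34.69
Taxable wages = $1902.30 − $34.69 = $1867.61
State tax withheld: $1867.61 × 0.03 = $56.03
Municipal income tax: $1867.61 × 0.01 = $18.68
Federal income tax: $1867.61 × 0.21 = $392.20
Social Security (OASDI): $1902.30 × 0.0593 = $112.81
State unemployment insurance (employee share): $1902.30 × 0.001 = $1.90
Roth contribution: $182.96
Total deductions = $34.69 + $56.03 + $18.68 + $392.20 + $112.81 + $1.90 + $182.96 = $799.27
Net pay = $1902.30 − $799.27 = $1103.03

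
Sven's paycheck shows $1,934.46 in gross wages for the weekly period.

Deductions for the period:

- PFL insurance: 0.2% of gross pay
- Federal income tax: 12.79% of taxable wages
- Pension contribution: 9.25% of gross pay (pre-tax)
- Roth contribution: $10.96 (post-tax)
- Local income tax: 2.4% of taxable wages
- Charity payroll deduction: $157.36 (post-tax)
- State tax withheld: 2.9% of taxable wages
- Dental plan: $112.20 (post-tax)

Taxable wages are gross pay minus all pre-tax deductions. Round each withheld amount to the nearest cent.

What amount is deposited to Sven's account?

$1,153.56

Pension contribution: $1,934.46 × 0.0925 = $178.94
Taxable wages = $1,934.46 − $178.94 = $1,755.52
Local income tax: $1,755.52 × 0.024 = $42.13
State tax withheld: $1,755.52 × 0.029 = $50.91
Federal income tax: $1,755.52 × 0.1279 = $224.53
PFL insurance: $1,934.46 × 0.002 = $3.87
Charity payroll deduction: $157.36
Dental plan: $112.20
Roth contribution: $10.96
Total deductions = $178.94 + $42.13 + $50.91 + $224.53 + $3.87 + $157.36 + $112.20 + $10.96 = $780.90
Net pay = $1,934.46 − $780.90 = $1,153.56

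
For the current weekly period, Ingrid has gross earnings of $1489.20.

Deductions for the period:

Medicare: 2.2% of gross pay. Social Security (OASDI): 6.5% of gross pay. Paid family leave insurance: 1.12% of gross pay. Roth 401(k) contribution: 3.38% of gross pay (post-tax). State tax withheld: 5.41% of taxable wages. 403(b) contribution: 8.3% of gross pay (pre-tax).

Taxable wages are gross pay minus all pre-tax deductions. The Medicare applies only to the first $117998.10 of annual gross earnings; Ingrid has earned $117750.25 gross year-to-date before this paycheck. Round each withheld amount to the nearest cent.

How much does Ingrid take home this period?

403(b) contribution: $1489.20 × 0.083 = $123.60
Taxable wages = $1489.20 − $123.60 = $1365.60
State tax withheld: $1365.60 × 0.0541 = $73.88
Medicare: only $117998.10 − $117750.25 = $247.85 of this check is subject → $247.85 × 0.022 = $5.45
Paid family leave insurance: $1489.20 × 0.0112 = $16.68
Social Security (OASDI): $1489.20 × 0.065 = $96.80
Roth 401(k) contribution: $1489.20 × 0.0338 = $50.33
Total deductions = $123.60 + $73.88 + $5.45 + $16.68 + $96.80 + $50.33 = $366.74
Net pay = $1489.20 − $366.74 = $1122.46

$1122.46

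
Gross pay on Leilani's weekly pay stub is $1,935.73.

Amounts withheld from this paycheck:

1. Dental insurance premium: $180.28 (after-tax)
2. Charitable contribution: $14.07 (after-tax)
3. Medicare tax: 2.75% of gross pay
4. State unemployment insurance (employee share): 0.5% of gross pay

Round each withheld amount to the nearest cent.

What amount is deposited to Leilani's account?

State unemployment insurance (employee share): $1,935.73 × 0.005 = $9.68
Medicare tax: $1,935.73 × 0.0275 = $53.23
Dental insurance premium: $180.28
Charitable contribution: $14.07
Total deductions = $9.68 + $53.23 + $180.28 + $14.07 = $257.26
Net pay = $1,935.73 − $257.26 = $1,678.47

$1,678.47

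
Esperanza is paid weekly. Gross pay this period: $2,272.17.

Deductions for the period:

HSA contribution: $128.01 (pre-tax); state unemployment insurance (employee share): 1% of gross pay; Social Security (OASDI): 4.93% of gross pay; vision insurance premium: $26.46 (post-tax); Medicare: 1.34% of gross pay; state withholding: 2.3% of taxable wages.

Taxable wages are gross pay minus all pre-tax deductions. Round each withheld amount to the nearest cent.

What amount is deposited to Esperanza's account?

HSA contribution: $128.01
Taxable wages = $2,272.17 − $128.01 = $2,144.16
State withholding: $2,144.16 × 0.023 = $49.32
Medicare: $2,272.17 × 0.0134 = $30.45
Social Security (OASDI): $2,272.17 × 0.0493 = $112.02
State unemployment insurance (employee share): $2,272.17 × 0.01 = $22.72
Vision insurance premium: $26.46
Total deductions = $128.01 + $49.32 + $30.45 + $112.02 + $22.72 + $26.46 = $368.98
Net pay = $2,272.17 − $368.98 = $1,903.19

$1,903.19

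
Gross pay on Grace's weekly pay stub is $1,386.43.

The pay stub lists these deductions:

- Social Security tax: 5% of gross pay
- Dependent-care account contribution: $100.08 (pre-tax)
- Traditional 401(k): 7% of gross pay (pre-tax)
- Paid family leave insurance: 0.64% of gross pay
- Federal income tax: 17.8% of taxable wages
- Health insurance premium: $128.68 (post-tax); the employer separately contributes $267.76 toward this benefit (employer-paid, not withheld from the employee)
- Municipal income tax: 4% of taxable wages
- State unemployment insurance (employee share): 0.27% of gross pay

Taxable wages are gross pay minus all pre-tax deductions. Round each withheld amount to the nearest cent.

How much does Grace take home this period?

Traditional 401(k): $1,386.43 × 0.07 = $97.05
Dependent-care account contribution: $100.08
Pre-tax total = $97.05 + $100.08 = $197.13
Taxable wages = $1,386.43 − $197.13 = $1,189.30
Municipal income tax: $1,189.30 × 0.04 = $47.57
Federal income tax: $1,189.30 × 0.178 = $211.70
Paid family leave insurance: $1,386.43 × 0.0064 = $8.87
State unemployment insurance (employee share): $1,386.43 × 0.0027 = $3.74
Social Security tax: $1,386.43 × 0.05 = $69.32
Health insurance premium: $128.68
(Employer's $267.76 toward health insurance premium is not withheld from the employee.)
Total deductions = $97.05 + $100.08 + $47.57 + $211.70 + $8.87 + $3.74 + $69.32 + $128.68 = $667.01
Net pay = $1,386.43 − $667.01 = $719.42

$719.42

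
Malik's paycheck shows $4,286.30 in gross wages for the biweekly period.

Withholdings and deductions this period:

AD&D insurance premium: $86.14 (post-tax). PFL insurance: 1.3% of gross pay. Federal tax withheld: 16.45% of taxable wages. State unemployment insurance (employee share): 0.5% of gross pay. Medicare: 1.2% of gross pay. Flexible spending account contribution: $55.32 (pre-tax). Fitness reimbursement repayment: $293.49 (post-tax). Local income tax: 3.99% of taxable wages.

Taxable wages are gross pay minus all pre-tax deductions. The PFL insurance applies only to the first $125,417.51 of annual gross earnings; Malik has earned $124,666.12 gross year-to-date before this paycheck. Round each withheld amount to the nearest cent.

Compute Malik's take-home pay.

$2,903.89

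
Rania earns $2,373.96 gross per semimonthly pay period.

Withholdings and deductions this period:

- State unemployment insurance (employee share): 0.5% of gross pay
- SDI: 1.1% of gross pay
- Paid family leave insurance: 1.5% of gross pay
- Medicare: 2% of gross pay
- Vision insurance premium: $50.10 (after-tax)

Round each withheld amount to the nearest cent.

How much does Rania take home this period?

$2,202.79

Medicare: $2,373.96 × 0.02 = $47.48
SDI: $2,373.96 × 0.011 = $26.11
State unemployment insurance (employee share): $2,373.96 × 0.005 = $11.87
Paid family leave insurance: $2,373.96 × 0.015 = $35.61
Vision insurance premium: $50.10
Total deductions = $47.48 + $26.11 + $11.87 + $35.61 + $50.10 = $171.17
Net pay = $2,373.96 − $171.17 = $2,202.79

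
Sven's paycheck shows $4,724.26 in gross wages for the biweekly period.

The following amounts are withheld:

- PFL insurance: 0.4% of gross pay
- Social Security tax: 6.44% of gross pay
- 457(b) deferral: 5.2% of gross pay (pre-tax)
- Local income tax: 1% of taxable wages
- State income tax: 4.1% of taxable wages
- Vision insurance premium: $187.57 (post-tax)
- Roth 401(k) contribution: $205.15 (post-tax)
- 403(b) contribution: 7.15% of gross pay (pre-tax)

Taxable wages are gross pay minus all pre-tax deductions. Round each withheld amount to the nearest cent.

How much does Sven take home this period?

$3,213.78

457(b) deferral: $4,724.26 × 0.052 = $245.66
403(b) contribution: $4,724.26 × 0.0715 = $337.78
Pre-tax total = $245.66 + $337.78 = $583.44
Taxable wages = $4,724.26 − $583.44 = $4,140.82
State income tax: $4,140.82 × 0.041 = $169.77
Local income tax: $4,140.82 × 0.01 = $41.41
Social Security tax: $4,724.26 × 0.0644 = $304.24
PFL insurance: $4,724.26 × 0.004 = $18.90
Vision insurance premium: $187.57
Roth 401(k) contribution: $205.15
Total deductions = $245.66 + $337.78 + $169.77 + $41.41 + $304.24 + $18.90 + $187.57 + $205.15 = $1,510.48
Net pay = $4,724.26 − $1,510.48 = $3,213.78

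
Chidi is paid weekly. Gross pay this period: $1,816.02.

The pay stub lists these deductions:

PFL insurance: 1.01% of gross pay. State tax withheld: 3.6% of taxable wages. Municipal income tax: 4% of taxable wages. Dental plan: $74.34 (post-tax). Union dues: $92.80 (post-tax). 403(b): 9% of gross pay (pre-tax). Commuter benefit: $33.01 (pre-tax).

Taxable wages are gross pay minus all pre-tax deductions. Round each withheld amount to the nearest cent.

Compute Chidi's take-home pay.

$1,311.01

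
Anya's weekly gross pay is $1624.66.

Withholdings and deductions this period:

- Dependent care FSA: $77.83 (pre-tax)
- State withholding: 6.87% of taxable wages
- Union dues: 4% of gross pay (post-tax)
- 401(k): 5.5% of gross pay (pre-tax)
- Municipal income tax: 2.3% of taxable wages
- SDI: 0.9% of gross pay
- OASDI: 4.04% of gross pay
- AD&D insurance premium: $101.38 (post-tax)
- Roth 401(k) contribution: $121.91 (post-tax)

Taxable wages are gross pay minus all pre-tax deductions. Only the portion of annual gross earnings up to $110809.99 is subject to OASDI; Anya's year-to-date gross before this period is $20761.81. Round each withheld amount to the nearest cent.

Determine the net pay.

$955.28

401(k): $1624.66 × 0.055 = $89.36
Dependent care FSA: $77.83
Pre-tax total = $89.36 + $77.83 = $167.19
Taxable wages = $1624.66 − $167.19 = $1457.47
State withholding: $1457.47 × 0.0687 = $100.13
Municipal income tax: $1457.47 × 0.023 = $33.52
SDI: $1624.66 × 0.009 = $14.62
OASDI: cap not yet reached, full $1624.66 is subject → $1624.66 × 0.0404 = $65.64
AD&D insurance premium: $101.38
Union dues: $1624.66 × 0.04 = $64.99
Roth 401(k) contribution: $121.91
Total deductions = $89.36 + $77.83 + $100.13 + $33.52 + $14.62 + $65.64 + $101.38 + $64.99 + $121.91 = $669.38
Net pay = $1624.66 − $669.38 = $955.28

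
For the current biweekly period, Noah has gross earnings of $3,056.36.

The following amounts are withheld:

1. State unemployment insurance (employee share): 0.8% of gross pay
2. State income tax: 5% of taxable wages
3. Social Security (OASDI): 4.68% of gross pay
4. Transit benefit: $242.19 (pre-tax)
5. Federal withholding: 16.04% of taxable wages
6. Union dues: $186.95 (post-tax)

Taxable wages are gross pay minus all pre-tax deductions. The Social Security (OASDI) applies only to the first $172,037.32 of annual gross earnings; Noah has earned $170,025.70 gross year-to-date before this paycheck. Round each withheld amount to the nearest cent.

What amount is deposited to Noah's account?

$1,916.53

Transit benefit: $242.19
Taxable wages = $3,056.36 − $242.19 = $2,814.17
State income tax: $2,814.17 × 0.05 = $140.71
Federal withholding: $2,814.17 × 0.1604 = $451.39
State unemployment insurance (employee share): $3,056.36 × 0.008 = $24.45
Social Security (OASDI): only $172,037.32 − $170,025.70 = $2,011.62 of this check is subject → $2,011.62 × 0.0468 = $94.14
Union dues: $186.95
Total deductions = $242.19 + $140.71 + $451.39 + $24.45 + $94.14 + $186.95 = $1,139.83
Net pay = $3,056.36 − $1,139.83 = $1,916.53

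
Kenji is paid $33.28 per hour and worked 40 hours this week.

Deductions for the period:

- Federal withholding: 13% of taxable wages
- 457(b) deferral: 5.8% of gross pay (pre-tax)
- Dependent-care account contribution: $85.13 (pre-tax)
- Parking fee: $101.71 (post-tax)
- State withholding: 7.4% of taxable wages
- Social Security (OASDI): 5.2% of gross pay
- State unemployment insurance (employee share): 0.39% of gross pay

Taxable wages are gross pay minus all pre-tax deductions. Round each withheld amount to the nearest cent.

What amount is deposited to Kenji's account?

$754.29

Gross pay: 40 × $33.28 = $1,331.20
457(b) deferral: $1,331.20 × 0.058 = $77.21
Dependent-care account contribution: $85.13
Pre-tax total = $77.21 + $85.13 = $162.34
Taxable wages = $1,331.20 − $162.34 = $1,168.86
State withholding: $1,168.86 × 0.074 = $86.50
Federal withholding: $1,168.86 × 0.13 = $151.95
Social Security (OASDI): $1,331.20 × 0.052 = $69.22
State unemployment insurance (employee share): $1,331.20 × 0.0039 = $5.19
Parking fee: $101.71
Total deductions = $77.21 + $85.13 + $86.50 + $151.95 + $69.22 + $5.19 + $101.71 = $576.91
Net pay = $1,331.20 − $576.91 = $754.29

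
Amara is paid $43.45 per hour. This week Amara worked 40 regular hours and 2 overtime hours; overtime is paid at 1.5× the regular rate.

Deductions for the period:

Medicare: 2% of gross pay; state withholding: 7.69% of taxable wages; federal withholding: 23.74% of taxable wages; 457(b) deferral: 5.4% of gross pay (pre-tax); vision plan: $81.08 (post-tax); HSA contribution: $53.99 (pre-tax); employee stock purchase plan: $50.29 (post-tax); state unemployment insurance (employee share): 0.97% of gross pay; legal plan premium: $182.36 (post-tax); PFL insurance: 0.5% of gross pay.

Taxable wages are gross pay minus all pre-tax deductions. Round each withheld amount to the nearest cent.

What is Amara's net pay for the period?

Regular pay: 40 × $43.45 = $1738.00
Overtime pay: 2 × $43.45 × 1.5 = $130.35
Gross pay = $1738.00 + $130.35 = $1868.35
457(b) deferral: $1868.35 × 0.054 = $100.89
HSA contribution: $53.99
Pre-tax total = $100.89 + $53.99 = $154.88
Taxable wages = $1868.35 − $154.88 = $1713.47
Federal withholding: $1713.47 × 0.2374 = $406.78
State withholding: $1713.47 × 0.0769 = $131.77
Medicare: $1868.35 × 0.02 = $37.37
PFL insurance: $1868.35 × 0.005 = $9.34
State unemployment insurance (employee share): $1868.35 × 0.0097 = $18.12
Vision plan: $81.08
Employee stock purchase plan: $50.29
Legal plan premium: $182.36
Total deductions = $100.89 + $53.99 + $406.78 + $131.77 + $37.37 + $9.34 + $18.12 + $81.08 + $50.29 + $182.36 = $1071.99
Net pay = $1868.35 − $1071.99 = $796.36

$796.36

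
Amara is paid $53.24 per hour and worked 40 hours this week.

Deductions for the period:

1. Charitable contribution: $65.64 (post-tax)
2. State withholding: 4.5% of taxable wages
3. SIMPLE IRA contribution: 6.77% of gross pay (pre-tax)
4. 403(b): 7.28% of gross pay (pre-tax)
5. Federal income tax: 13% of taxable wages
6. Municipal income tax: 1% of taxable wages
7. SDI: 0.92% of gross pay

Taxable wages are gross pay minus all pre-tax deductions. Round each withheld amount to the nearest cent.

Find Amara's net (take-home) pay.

$1,406.55

Gross pay: 40 × $53.24 = $2,129.60
SIMPLE IRA contribution: $2,129.60 × 0.0677 = $144.17
403(b): $2,129.60 × 0.0728 = $155.03
Pre-tax total = $144.17 + $155.03 = $299.20
Taxable wages = $2,129.60 − $299.20 = $1,830.40
Federal income tax: $1,830.40 × 0.13 = $237.95
Municipal income tax: $1,830.40 × 0.01 = $18.30
State withholding: $1,830.40 × 0.045 = $82.37
SDI: $2,129.60 × 0.0092 = $19.59
Charitable contribution: $65.64
Total deductions = $144.17 + $155.03 + $237.95 + $18.30 + $82.37 + $19.59 + $65.64 = $723.05
Net pay = $2,129.60 − $723.05 = $1,406.55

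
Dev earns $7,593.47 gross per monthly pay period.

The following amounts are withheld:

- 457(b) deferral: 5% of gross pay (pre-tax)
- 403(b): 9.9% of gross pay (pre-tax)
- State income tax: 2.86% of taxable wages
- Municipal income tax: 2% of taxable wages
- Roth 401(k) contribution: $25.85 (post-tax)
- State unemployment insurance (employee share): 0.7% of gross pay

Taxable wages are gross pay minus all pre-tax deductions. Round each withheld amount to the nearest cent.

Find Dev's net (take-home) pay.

$6,069.00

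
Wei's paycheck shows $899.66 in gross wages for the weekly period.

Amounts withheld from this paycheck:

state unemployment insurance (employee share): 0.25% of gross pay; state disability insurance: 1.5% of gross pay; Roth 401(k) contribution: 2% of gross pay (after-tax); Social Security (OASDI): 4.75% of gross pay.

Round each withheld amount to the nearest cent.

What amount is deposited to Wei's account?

$823.20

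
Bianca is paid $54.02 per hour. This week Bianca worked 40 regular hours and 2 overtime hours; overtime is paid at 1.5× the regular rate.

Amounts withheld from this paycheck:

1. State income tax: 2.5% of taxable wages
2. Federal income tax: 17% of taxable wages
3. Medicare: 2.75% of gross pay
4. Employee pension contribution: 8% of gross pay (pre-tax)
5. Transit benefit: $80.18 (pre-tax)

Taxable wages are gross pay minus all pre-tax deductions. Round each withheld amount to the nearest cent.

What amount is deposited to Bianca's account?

$1,591.89

Regular pay: 40 × $54.02 = $2,160.80
Overtime pay: 2 × $54.02 × 1.5 = $162.06
Gross pay = $2,160.80 + $162.06 = $2,322.86
Transit benefit: $80.18
Employee pension contribution: $2,322.86 × 0.08 = $185.83
Pre-tax total = $80.18 + $185.83 = $266.01
Taxable wages = $2,322.86 − $266.01 = $2,056.85
State income tax: $2,056.85 × 0.025 = $51.42
Federal income tax: $2,056.85 × 0.17 = $349.66
Medicare: $2,322.86 × 0.0275 = $63.88
Total deductions = $80.18 + $185.83 + $51.42 + $349.66 + $63.88 = $730.97
Net pay = $2,322.86 − $730.97 = $1,591.89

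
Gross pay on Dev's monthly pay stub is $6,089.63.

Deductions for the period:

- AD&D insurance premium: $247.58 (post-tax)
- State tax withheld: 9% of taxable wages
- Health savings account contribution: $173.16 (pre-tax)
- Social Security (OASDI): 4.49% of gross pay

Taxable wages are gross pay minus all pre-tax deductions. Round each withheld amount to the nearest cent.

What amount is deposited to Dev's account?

$4,862.99

Health savings account contribution: $173.16
Taxable wages = $6,089.63 − $173.16 = $5,916.47
State tax withheld: $5,916.47 × 0.09 = $532.48
Social Security (OASDI): $6,089.63 × 0.0449 = $273.42
AD&D insurance premium: $247.58
Total deductions = $173.16 + $532.48 + $273.42 + $247.58 = $1,226.64
Net pay = $6,089.63 − $1,226.64 = $4,862.99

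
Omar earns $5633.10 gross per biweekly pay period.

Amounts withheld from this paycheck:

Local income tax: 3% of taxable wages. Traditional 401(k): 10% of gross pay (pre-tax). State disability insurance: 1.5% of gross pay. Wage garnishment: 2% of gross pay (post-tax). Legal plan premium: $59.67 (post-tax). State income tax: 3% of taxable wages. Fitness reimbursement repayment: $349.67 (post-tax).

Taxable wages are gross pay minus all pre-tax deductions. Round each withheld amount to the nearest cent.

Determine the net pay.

$4159.11

Traditional 401(k): $5633.10 × 0.1 = $563.31
Taxable wages = $5633.10 − $563.31 = $5069.79
State income tax: $5069.79 × 0.03 = $152.09
Local income tax: $5069.79 × 0.03 = $152.09
State disability insurance: $5633.10 × 0.015 = $84.50
Legal plan premium: $59.67
Fitness reimbursement repayment: $349.67
Wage garnishment: $5633.10 × 0.02 = $112.66
Total deductions = $563.31 + $152.09 + $152.09 + $84.50 + $59.67 + $349.67 + $112.66 = $1473.99
Net pay = $5633.10 − $1473.99 = $4159.11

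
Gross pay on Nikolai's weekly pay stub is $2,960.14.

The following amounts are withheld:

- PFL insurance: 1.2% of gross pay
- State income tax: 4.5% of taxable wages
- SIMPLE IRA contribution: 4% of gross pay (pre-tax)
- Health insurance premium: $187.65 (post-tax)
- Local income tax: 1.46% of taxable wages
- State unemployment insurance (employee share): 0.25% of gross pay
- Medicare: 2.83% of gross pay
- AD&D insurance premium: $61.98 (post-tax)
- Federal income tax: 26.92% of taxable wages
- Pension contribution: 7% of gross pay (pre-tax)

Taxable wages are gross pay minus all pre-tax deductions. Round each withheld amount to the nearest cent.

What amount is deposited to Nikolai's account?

$1,391.98

SIMPLE IRA contribution: $2,960.14 × 0.04 = $118.41
Pension contribution: $2,960.14 × 0.07 = $207.21
Pre-tax total = $118.41 + $207.21 = $325.62
Taxable wages = $2,960.14 − $325.62 = $2,634.52
Federal income tax: $2,634.52 × 0.2692 = $709.21
Local income tax: $2,634.52 × 0.0146 = $38.46
State income tax: $2,634.52 × 0.045 = $118.55
Medicare: $2,960.14 × 0.0283 = $83.77
State unemployment insurance (employee share): $2,960.14 × 0.0025 = $7.40
PFL insurance: $2,960.14 × 0.012 = $35.52
Health insurance premium: $187.65
AD&D insurance premium: $61.98
Total deductions = $118.41 + $207.21 + $709.21 + $38.46 + $118.55 + $83.77 + $7.40 + $35.52 + $187.65 + $61.98 = $1,568.16
Net pay = $2,960.14 − $1,568.16 = $1,391.98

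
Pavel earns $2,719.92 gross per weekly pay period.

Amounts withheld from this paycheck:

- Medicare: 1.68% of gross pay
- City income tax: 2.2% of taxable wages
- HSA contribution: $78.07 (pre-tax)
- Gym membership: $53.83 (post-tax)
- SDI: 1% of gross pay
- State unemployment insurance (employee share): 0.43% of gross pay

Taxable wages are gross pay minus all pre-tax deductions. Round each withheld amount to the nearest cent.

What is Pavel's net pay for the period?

$2,445.31

HSA contribution: $78.07
Taxable wages = $2,719.92 − $78.07 = $2,641.85
City income tax: $2,641.85 × 0.022 = $58.12
Medicare: $2,719.92 × 0.0168 = $45.69
State unemployment insurance (employee share): $2,719.92 × 0.0043 = $11.70
SDI: $2,719.92 × 0.01 = $27.20
Gym membership: $53.83
Total deductions = $78.07 + $58.12 + $45.69 + $11.70 + $27.20 + $53.83 = $274.61
Net pay = $2,719.92 − $274.61 = $2,445.31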